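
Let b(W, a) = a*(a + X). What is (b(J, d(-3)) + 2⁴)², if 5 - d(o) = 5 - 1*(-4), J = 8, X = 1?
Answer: 784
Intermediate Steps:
d(o) = -4 (d(o) = 5 - (5 - 1*(-4)) = 5 - (5 + 4) = 5 - 1*9 = 5 - 9 = -4)
b(W, a) = a*(1 + a) (b(W, a) = a*(a + 1) = a*(1 + a))
(b(J, d(-3)) + 2⁴)² = (-4*(1 - 4) + 2⁴)² = (-4*(-3) + 16)² = (12 + 16)² = 28² = 784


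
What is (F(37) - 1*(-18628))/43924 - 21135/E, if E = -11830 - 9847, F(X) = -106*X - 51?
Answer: 1246010175/952140548 ≈ 1.3086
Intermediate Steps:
F(X) = -51 - 106*X
E = -21677
(F(37) - 1*(-18628))/43924 - 21135/E = ((-51 - 106*37) - 1*(-18628))/43924 - 21135/(-21677) = ((-51 - 3922) + 18628)*(1/43924) - 21135*(-1/21677) = (-3973 + 18628)*(1/43924) + 21135/21677 = 14655*(1/43924) + 21135/21677 = 14655/43924 + 21135/21677 = 1246010175/952140548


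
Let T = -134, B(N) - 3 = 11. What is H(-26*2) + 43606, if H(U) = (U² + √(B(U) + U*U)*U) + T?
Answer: 46176 - 156*√302 ≈ 43465.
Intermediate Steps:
B(N) = 14 (B(N) = 3 + 11 = 14)
H(U) = -134 + U² + U*√(14 + U²) (H(U) = (U² + √(14 + U*U)*U) - 134 = (U² + √(14 + U²)*U) - 134 = (U² + U*√(14 + U²)) - 134 = -134 + U² + U*√(14 + U²))
H(-26*2) + 43606 = (-134 + (-26*2)² + (-26*2)*√(14 + (-26*2)²)) + 43606 = (-134 + (-52)² - 52*√(14 + (-52)²)) + 43606 = (-134 + 2704 - 52*√(14 + 2704)) + 43606 = (-134 + 2704 - 156*√302) + 43606 = (2570 - 156*√302) + 43606 = 46176 - 156*√302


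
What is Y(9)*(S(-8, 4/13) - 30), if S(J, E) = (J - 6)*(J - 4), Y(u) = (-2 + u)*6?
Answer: 5796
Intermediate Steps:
Y(u) = -12 + 6*u
S(J, E) = (-6 + J)*(-4 + J)
Y(9)*(S(-8, 4/13) - 30) = (-12 + 6*9)*((24 + (-8)**2 - 10*(-8)) - 30) = (-12 + 54)*((24 + 64 + 80) - 30) = 42*(168 - 30) = 42*138 = 5796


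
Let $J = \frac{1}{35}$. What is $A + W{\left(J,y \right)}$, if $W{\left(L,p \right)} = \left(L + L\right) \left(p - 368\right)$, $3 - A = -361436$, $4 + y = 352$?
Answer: $\frac{2530065}{7} \approx 3.6144 \cdot 10^{5}$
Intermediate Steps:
$y = 348$ ($y = -4 + 352 = 348$)
$A = 361439$ ($A = 3 - -361436 = 3 + 361436 = 361439$)
$J = \frac{1}{35} \approx 0.028571$
$W{\left(L,p \right)} = 2 L \left(-368 + p\right)$
$A + W{\left(J,y \right)} = 361439 + 2 \cdot \frac{1}{35} \left(-368 + 348\right) = 361439 + 2 \cdot \frac{1}{35} \left(-20\right) = 361439 - \frac{8}{7} = \frac{2530065}{7}$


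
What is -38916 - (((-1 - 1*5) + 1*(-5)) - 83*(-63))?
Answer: -44134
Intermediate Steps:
-38916 - (((-1 - 1*5) + 1*(-5)) - 83*(-63)) = -38916 - (((-1 - 5) - 5) + 5229) = -38916 - ((-6 - 5) + 5229) = -38916 - (-11 + 5229) = -38916 - 1*5218 = -38916 - 5218 = -44134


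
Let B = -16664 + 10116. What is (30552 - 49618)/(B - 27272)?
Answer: 9533/16910 ≈ 0.56375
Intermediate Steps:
B = -6548
(30552 - 49618)/(B - 27272) = (30552 - 49618)/(-6548 - 27272) = -19066/(-33820) = -19066*(-1/33820) = 9533/16910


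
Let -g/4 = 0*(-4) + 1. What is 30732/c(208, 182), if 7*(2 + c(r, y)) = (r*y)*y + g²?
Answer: 35854/1148299 ≈ 0.031224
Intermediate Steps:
g = -4 (g = -4*(0*(-4) + 1) = -4*(0 + 1) = -4*1 = -4)
c(r, y) = 2/7 + r*y²/7 (c(r, y) = -2 + ((r*y)*y + (-4)²)/7 = -2 + (r*y² + 16)/7 = -2 + (16 + r*y²)/7 = -2 + (16/7 + r*y²/7) = 2/7 + r*y²/7)
30732/c(208, 182) = 30732/(2/7 + (⅐)*208*182²) = 30732/(2/7 + (⅐)*208*33124) = 30732/(2/7 + 984256) = 30732/(6889794/7) = 30732*(7/6889794) = 35854/1148299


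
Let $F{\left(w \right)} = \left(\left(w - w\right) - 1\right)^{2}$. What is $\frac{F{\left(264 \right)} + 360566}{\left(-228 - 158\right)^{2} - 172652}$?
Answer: $- \frac{360567}{23656} \approx -15.242$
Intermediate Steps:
$F{\left(w \right)} = 1$ ($F{\left(w \right)} = \left(0 - 1\right)^{2} = \left(-1\right)^{2} = 1$)
$\frac{F{\left(264 \right)} + 360566}{\left(-228 - 158\right)^{2} - 172652} = \frac{1 + 360566}{\left(-228 - 158\right)^{2} - 172652} = \frac{360567}{\left(-386\right)^{2} - 172652} = \frac{360567}{148996 - 172652} = \frac{360567}{-23656} = 360567 \left(- \frac{1}{23656}\right) = - \frac{360567}{23656}$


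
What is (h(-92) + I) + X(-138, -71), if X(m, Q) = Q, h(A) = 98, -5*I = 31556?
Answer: -31421/5 ≈ -6284.2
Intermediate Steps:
I = -31556/5 (I = -1/5*31556 = -31556/5 ≈ -6311.2)
(h(-92) + I) + X(-138, -71) = (98 - 31556/5) - 71 = -31066/5 - 71 = -31421/5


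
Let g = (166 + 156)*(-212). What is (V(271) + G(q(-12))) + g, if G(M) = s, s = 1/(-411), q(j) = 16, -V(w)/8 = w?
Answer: -28947553/411 ≈ -70432.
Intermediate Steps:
V(w) = -8*w
g = -68264 (g = 322*(-212) = -68264)
s = -1/411 ≈ -0.0024331
G(M) = -1/411
(V(271) + G(q(-12))) + g = (-8*271 - 1/411) - 68264 = (-2168 - 1/411) - 68264 = -891049/411 - 68264 = -28947553/411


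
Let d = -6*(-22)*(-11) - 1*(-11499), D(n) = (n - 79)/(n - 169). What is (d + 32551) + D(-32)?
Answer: 2854103/67 ≈ 42599.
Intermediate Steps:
D(n) = (-79 + n)/(-169 + n)
d = 10047 (d = 132*(-11) + 11499 = -1452 + 11499 = 10047)
(d + 32551) + D(-32) = (10047 + 32551) + (-79 - 32)/(-169 - 32) = 42598 - 111/(-201) = 42598 - 1/201*(-111) = 42598 + 37/67 = 2854103/67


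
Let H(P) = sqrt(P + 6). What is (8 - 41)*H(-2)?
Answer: -66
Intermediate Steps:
H(P) = sqrt(6 + P)
(8 - 41)*H(-2) = (8 - 41)*sqrt(6 - 2) = -33*sqrt(4) = -33*2 = -66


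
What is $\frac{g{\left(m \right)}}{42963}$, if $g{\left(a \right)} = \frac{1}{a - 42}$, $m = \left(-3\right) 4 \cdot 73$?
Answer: $- \frac{1}{39440034} \approx -2.5355 \cdot 10^{-8}$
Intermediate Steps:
$m = -876$ ($m = \left(-12\right) 73 = -876$)
$g{\left(a \right)} = \frac{1}{-42 + a}$
$\frac{g{\left(m \right)}}{42963} = \frac{1}{\left(-42 - 876\right) 42963} = \frac{1}{-918} \cdot \frac{1}{42963} = \left(- \frac{1}{918}\right) \frac{1}{42963} = - \frac{1}{39440034}$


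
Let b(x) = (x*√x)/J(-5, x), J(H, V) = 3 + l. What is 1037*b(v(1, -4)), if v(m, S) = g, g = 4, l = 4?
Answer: 8296/7 ≈ 1185.1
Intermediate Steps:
v(m, S) = 4
J(H, V) = 7 (J(H, V) = 3 + 4 = 7)
b(x) = x^(3/2)/7 (b(x) = (x*√x)/7 = x^(3/2)*(⅐) = x^(3/2)/7)
1037*b(v(1, -4)) = 1037*(4^(3/2)/7) = 1037*((⅐)*8) = 1037*(8/7) = 8296/7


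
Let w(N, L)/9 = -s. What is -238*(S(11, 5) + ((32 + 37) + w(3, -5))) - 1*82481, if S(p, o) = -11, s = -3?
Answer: -102711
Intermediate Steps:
w(N, L) = 27 (w(N, L) = 9*(-1*(-3)) = 9*3 = 27)
-238*(S(11, 5) + ((32 + 37) + w(3, -5))) - 1*82481 = -238*(-11 + ((32 + 37) + 27)) - 1*82481 = -238*(-11 + (69 + 27)) - 82481 = -238*(-11 + 96) - 82481 = -238*85 - 82481 = -20230 - 82481 = -102711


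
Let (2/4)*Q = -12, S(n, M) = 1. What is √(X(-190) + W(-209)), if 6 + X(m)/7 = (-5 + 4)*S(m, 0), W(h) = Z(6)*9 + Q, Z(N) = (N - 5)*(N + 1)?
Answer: I*√10 ≈ 3.1623*I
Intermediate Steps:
Z(N) = (1 + N)*(-5 + N) (Z(N) = (-5 + N)*(1 + N) = (1 + N)*(-5 + N))
Q = -24 (Q = 2*(-12) = -24)
W(h) = 39 (W(h) = (-5 + 6² - 4*6)*9 - 24 = (-5 + 36 - 24)*9 - 24 = 7*9 - 24 = 63 - 24 = 39)
X(m) = -49 (X(m) = -42 + 7*((-5 + 4)*1) = -42 + 7*(-1*1) = -42 + 7*(-1) = -42 - 7 = -49)
√(X(-190) + W(-209)) = √(-49 + 39) = √(-10) = I*√10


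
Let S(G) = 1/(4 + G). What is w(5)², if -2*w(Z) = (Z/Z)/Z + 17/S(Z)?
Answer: 146689/25 ≈ 5867.6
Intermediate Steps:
w(Z) = -34 - 17*Z/2 - 1/(2*Z) (w(Z) = -((Z/Z)/Z + 17/(1/(4 + Z)))/2 = -(1/Z + 17*(4 + Z))/2 = -(1/Z + (68 + 17*Z))/2 = -(68 + 1/Z + 17*Z)/2 = -34 - 17*Z/2 - 1/(2*Z))
w(5)² = ((½)*(-1 + 17*5*(-4 - 1*5))/5)² = ((½)*(⅕)*(-1 + 17*5*(-4 - 5)))² = ((½)*(⅕)*(-1 + 17*5*(-9)))² = ((½)*(⅕)*(-1 - 765))² = ((½)*(⅕)*(-766))² = (-383/5)² = 146689/25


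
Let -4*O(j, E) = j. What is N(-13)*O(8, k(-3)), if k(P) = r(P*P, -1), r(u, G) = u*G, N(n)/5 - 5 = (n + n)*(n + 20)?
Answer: 1770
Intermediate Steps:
N(n) = 25 + 10*n*(20 + n) (N(n) = 25 + 5*((n + n)*(n + 20)) = 25 + 5*((2*n)*(20 + n)) = 25 + 5*(2*n*(20 + n)) = 25 + 10*n*(20 + n))
r(u, G) = G*u
k(P) = -P² (k(P) = -P*P = -P²)
O(j, E) = -j/4
N(-13)*O(8, k(-3)) = (25 + 10*(-13)² + 200*(-13))*(-¼*8) = (25 + 10*169 - 2600)*(-2) = (25 + 1690 - 2600)*(-2) = -885*(-2) = 1770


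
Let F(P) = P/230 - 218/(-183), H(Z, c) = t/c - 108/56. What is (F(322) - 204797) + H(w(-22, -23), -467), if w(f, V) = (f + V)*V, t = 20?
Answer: -1225147241027/5982270 ≈ -2.0480e+5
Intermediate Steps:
w(f, V) = V*(V + f) (w(f, V) = (V + f)*V = V*(V + f))
H(Z, c) = -27/14 + 20/c (H(Z, c) = 20/c - 108/56 = 20/c - 108*1/56 = 20/c - 27/14 = -27/14 + 20/c)
F(P) = 218/183 + P/230 (F(P) = P*(1/230) - 218*(-1/183) = P/230 + 218/183 = 218/183 + P/230)
(F(322) - 204797) + H(w(-22, -23), -467) = ((218/183 + (1/230)*322) - 204797) + (-27/14 + 20/(-467)) = ((218/183 + 7/5) - 204797) + (-27/14 + 20*(-1/467)) = (2371/915 - 204797) + (-27/14 - 20/467) = -187386884/915 - 12889/6538 = -1225147241027/5982270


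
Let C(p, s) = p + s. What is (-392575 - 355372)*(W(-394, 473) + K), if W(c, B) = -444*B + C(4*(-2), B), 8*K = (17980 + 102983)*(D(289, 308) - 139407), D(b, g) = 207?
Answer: 1574402815571409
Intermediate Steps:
K = -2104756200 (K = ((17980 + 102983)*(207 - 139407))/8 = (120963*(-139200))/8 = (⅛)*(-16838049600) = -2104756200)
W(c, B) = -8 - 443*B (W(c, B) = -444*B + (4*(-2) + B) = -444*B + (-8 + B) = -8 - 443*B)
(-392575 - 355372)*(W(-394, 473) + K) = (-392575 - 355372)*((-8 - 443*473) - 2104756200) = -747947*((-8 - 209539) - 2104756200) = -747947*(-209547 - 2104756200) = -747947*(-2104965747) = 1574402815571409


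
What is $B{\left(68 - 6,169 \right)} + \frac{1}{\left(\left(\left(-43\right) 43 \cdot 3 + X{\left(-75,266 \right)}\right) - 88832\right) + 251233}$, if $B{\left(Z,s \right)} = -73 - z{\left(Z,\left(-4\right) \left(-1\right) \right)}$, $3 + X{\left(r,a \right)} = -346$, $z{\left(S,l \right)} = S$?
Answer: $- \frac{21128174}{156505} \approx -135.0$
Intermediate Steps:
$X{\left(r,a \right)} = -349$ ($X{\left(r,a \right)} = -3 - 346 = -349$)
$B{\left(Z,s \right)} = -73 - Z$
$B{\left(68 - 6,169 \right)} + \frac{1}{\left(\left(\left(-43\right) 43 \cdot 3 + X{\left(-75,266 \right)}\right) - 88832\right) + 251233} = \left(-73 - \left(68 - 6\right)\right) + \frac{1}{\left(\left(\left(-43\right) 43 \cdot 3 - 349\right) - 88832\right) + 251233} = \left(-73 - \left(68 - 6\right)\right) + \frac{1}{\left(\left(\left(-1849\right) 3 - 349\right) - 88832\right) + 251233} = \left(-73 - 62\right) + \frac{1}{\left(\left(-5547 - 349\right) - 88832\right) + 251233} = \left(-73 - 62\right) + \frac{1}{\left(-5896 - 88832\right) + 251233} = -135 + \frac{1}{-94728 + 251233} = -135 + \frac{1}{156505} = - \frac{21128174}{156505}$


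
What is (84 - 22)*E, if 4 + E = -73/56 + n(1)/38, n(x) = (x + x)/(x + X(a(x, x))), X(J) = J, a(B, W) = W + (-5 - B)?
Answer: -175367/532 ≈ -329.64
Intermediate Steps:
a(B, W) = -5 + W - B
n(x) = 2*x/(-5 + x) (n(x) = (x + x)/(x + (-5 + x - x)) = (2*x)/(x - 5) = (2*x)/(-5 + x) = 2*x/(-5 + x))
E = -5657/1064 (E = -4 + (-73/56 + (2*1/(-5 + 1))/38) = -4 + (-73*1/56 + (2*1/(-4))*(1/38)) = -4 + (-73/56 + (2*1*(-1/4))*(1/38)) = -4 + (-73/56 - 1/2*1/38) = -4 + (-73/56 - 1/76) = -4 - 1401/1064 = -5657/1064 ≈ -5.3167)
(84 - 22)*E = (84 - 22)*(-5657/1064) = 62*(-5657/1064) = -175367/532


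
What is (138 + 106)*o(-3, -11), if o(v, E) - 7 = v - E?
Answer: 3660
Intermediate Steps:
o(v, E) = 7 + v - E (o(v, E) = 7 + (v - E) = 7 + v - E)
(138 + 106)*o(-3, -11) = (138 + 106)*(7 - 3 - 1*(-11)) = 244*(7 - 3 + 11) = 244*15 = 3660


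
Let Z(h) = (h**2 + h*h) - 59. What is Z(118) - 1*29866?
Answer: -2077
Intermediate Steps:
Z(h) = -59 + 2*h**2 (Z(h) = (h**2 + h**2) - 59 = 2*h**2 - 59 = -59 + 2*h**2)
Z(118) - 1*29866 = (-59 + 2*118**2) - 1*29866 = (-59 + 2*13924) - 29866 = (-59 + 27848) - 29866 = 27789 - 29866 = -2077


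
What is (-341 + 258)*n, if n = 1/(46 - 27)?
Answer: -83/19 ≈ -4.3684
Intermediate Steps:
n = 1/19 ≈ 0.052632
(-341 + 258)*n = (-341 + 258)*(1/19) = -83*1/19 = -83/19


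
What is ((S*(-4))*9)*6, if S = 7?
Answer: -1512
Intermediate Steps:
((S*(-4))*9)*6 = ((7*(-4))*9)*6 = -28*9*6 = -252*6 = -1512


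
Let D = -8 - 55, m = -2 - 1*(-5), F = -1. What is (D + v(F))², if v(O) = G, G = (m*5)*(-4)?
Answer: 15129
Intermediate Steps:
m = 3 (m = -2 + 5 = 3)
G = -60 (G = (3*5)*(-4) = 15*(-4) = -60)
v(O) = -60
D = -63
(D + v(F))² = (-63 - 60)² = (-123)² = 15129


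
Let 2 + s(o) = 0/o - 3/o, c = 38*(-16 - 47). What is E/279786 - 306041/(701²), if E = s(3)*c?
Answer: -13682790874/22914520031 ≈ -0.59712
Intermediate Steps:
c = -2394 (c = 38*(-63) = -2394)
s(o) = -2 - 3/o (s(o) = -2 + (0/o - 3/o) = -2 + (0 - 3/o) = -2 - 3/o)
E = 7182 (E = (-2 - 3/3)*(-2394) = (-2 - 3*⅓)*(-2394) = (-2 - 1)*(-2394) = -3*(-2394) = 7182)
E/279786 - 306041/(701²) = 7182/279786 - 306041/(701²) = 7182*(1/279786) - 306041/491401 = 1197/46631 - 306041*1/491401 = 1197/46631 - 306041/491401 = -13682790874/22914520031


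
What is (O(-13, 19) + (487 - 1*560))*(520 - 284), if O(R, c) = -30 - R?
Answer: -21240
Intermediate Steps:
(O(-13, 19) + (487 - 1*560))*(520 - 284) = ((-30 - 1*(-13)) + (487 - 1*560))*(520 - 284) = ((-30 + 13) + (487 - 560))*236 = (-17 - 73)*236 = -90*236 = -21240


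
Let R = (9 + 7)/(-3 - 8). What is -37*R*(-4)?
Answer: -2368/11 ≈ -215.27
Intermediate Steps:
R = -16/11 (R = 16/(-11) = 16*(-1/11) = -16/11 ≈ -1.4545)
-37*R*(-4) = -37*(-16/11)*(-4) = (592/11)*(-4) = -2368/11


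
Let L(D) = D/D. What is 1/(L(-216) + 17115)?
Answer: 1/17116 ≈ 5.8425e-5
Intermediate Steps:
L(D) = 1
1/(L(-216) + 17115) = 1/(1 + 17115) = 1/17116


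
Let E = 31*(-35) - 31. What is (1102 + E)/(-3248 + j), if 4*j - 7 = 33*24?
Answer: 56/12193 ≈ 0.0045928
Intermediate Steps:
j = 799/4 (j = 7/4 + (33*24)/4 = 7/4 + (¼)*792 = 7/4 + 198 = 799/4 ≈ 199.75)
E = -1116 (E = -1085 - 31 = -1116)
(1102 + E)/(-3248 + j) = (1102 - 1116)/(-3248 + 799/4) = -14/(-12193/4) = -14*(-4/12193) = 56/12193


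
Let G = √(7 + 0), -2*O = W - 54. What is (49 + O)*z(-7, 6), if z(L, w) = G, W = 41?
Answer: 111*√7/2 ≈ 146.84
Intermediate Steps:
O = 13/2 (O = -(41 - 54)/2 = -½*(-13) = 13/2 ≈ 6.5000)
G = √7 ≈ 2.6458
z(L, w) = √7
(49 + O)*z(-7, 6) = (49 + 13/2)*√7 = 111*√7/2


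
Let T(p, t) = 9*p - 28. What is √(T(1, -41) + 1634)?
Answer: √1615 ≈ 40.187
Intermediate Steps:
T(p, t) = -28 + 9*p
√(T(1, -41) + 1634) = √((-28 + 9*1) + 1634) = √((-28 + 9) + 1634) = √(-19 + 1634) = √1615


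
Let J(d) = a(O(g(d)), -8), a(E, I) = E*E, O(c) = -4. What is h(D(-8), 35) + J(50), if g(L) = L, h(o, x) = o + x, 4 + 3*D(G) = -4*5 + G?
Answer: 121/3 ≈ 40.333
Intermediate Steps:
D(G) = -8 + G/3 (D(G) = -4/3 + (-4*5 + G)/3 = -4/3 + (-20 + G)/3 = -4/3 + (-20/3 + G/3) = -8 + G/3)
a(E, I) = E²
J(d) = 16 (J(d) = (-4)² = 16)
h(D(-8), 35) + J(50) = ((-8 + (⅓)*(-8)) + 35) + 16 = ((-8 - 8/3) + 35) + 16 = (-32/3 + 35) + 16 = 73/3 + 16 = 121/3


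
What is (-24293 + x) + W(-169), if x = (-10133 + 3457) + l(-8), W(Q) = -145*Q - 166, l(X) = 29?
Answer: -6601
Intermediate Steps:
W(Q) = -166 - 145*Q
x = -6647 (x = (-10133 + 3457) + 29 = -6676 + 29 = -6647)
(-24293 + x) + W(-169) = (-24293 - 6647) + (-166 - 145*(-169)) = -30940 + (-166 + 24505) = -30940 + 24339 = -6601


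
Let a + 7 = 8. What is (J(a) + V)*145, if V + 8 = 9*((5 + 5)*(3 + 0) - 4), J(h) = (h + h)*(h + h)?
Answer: 33350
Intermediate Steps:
a = 1 (a = -7 + 8 = 1)
J(h) = 4*h**2 (J(h) = (2*h)*(2*h) = 4*h**2)
V = 226 (V = -8 + 9*((5 + 5)*(3 + 0) - 4) = -8 + 9*(10*3 - 4) = -8 + 9*(30 - 4) = -8 + 9*26 = -8 + 234 = 226)
(J(a) + V)*145 = (4*1**2 + 226)*145 = (4*1 + 226)*145 = (4 + 226)*145 = 230*145 = 33350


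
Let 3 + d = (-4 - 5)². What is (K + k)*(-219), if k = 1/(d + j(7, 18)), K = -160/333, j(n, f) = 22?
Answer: 1143691/11100 ≈ 103.04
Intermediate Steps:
d = 78 (d = -3 + (-4 - 5)² = -3 + (-9)² = -3 + 81 = 78)
K = -160/333 (K = -160*1/333 = -160/333 ≈ -0.48048)
k = 1/100 (k = 1/(78 + 22) = 1/100 ≈ 0.010000)
(K + k)*(-219) = (-160/333 + 1/100)*(-219) = -15667/33300*(-219) = 1143691/11100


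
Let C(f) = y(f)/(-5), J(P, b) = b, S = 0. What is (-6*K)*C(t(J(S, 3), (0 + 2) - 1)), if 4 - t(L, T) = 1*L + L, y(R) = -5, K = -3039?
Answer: 18234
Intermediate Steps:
t(L, T) = 4 - 2*L (t(L, T) = 4 - (1*L + L) = 4 - (L + L) = 4 - 2*L)
C(f) = 1 (C(f) = -5/(-5) = -5*(-⅕) = 1)
(-6*K)*C(t(J(S, 3), (0 + 2) - 1)) = -6*(-3039)*1 = 18234*1 = 18234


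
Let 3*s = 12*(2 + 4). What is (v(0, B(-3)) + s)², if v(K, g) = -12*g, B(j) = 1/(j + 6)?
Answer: 400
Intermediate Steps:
B(j) = 1/(6 + j)
s = 24 (s = (12*(2 + 4))/3 = (12*6)/3 = (⅓)*72 = 24)
(v(0, B(-3)) + s)² = (-12/(6 - 3) + 24)² = (-12/3 + 24)² = (-12*⅓ + 24)² = (-4 + 24)² = 20² = 400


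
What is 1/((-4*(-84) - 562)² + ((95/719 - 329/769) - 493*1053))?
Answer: -552911/258791815779 ≈ -2.1365e-6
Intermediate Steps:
1/((-4*(-84) - 562)² + ((95/719 - 329/769) - 493*1053)) = 1/((336 - 562)² + ((95*(1/719) - 329*1/769) - 519129)) = 1/((-226)² + ((95/719 - 329/769) - 519129)) = 1/(51076 + (-163496/552911 - 519129)) = 1/(51076 - 287032298015/552911) = 1/(-258791815779/552911) = -552911/258791815779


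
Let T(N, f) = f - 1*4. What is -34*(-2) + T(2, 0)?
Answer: 64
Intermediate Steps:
T(N, f) = -4 + f (T(N, f) = f - 4 = -4 + f)
-34*(-2) + T(2, 0) = -34*(-2) + (-4 + 0) = 68 - 4 = 64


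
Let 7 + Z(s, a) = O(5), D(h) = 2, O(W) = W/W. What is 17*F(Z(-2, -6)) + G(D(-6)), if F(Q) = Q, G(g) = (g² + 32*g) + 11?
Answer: -23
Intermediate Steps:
O(W) = 1
Z(s, a) = -6 (Z(s, a) = -7 + 1 = -6)
G(g) = 11 + g² + 32*g
17*F(Z(-2, -6)) + G(D(-6)) = 17*(-6) + (11 + 2² + 32*2) = -102 + (11 + 4 + 64) = -102 + 79 = -23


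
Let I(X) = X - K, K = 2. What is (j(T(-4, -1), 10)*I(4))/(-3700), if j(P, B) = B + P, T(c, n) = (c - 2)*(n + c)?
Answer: -4/185 ≈ -0.021622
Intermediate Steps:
T(c, n) = (-2 + c)*(c + n)
I(X) = -2 + X (I(X) = X - 1*2 = X - 2 = -2 + X)
(j(T(-4, -1), 10)*I(4))/(-3700) = ((10 + ((-4)² - 2*(-4) - 2*(-1) - 4*(-1)))*(-2 + 4))/(-3700) = ((10 + (16 + 8 + 2 + 4))*2)*(-1/3700) = ((10 + 30)*2)*(-1/3700) = (40*2)*(-1/3700) = 80*(-1/3700) = -4/185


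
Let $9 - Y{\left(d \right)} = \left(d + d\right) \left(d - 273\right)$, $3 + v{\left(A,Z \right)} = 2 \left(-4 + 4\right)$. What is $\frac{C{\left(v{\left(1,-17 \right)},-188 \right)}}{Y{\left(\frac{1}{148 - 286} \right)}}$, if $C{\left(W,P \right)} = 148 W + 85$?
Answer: $- \frac{3418398}{48023} \approx -71.182$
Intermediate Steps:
$v{\left(A,Z \right)} = -3$ ($v{\left(A,Z \right)} = -3 + 2 \left(-4 + 4\right) = -3 + 2 \cdot 0 = -3 + 0 = -3$)
$C{\left(W,P \right)} = 85 + 148 W$
$Y{\left(d \right)} = 9 - 2 d \left(-273 + d\right)$ ($Y{\left(d \right)} = 9 - \left(d + d\right) \left(d - 273\right) = 9 - 2 d \left(-273 + d\right)$)
$\frac{C{\left(v{\left(1,-17 \right)},-188 \right)}}{Y{\left(\frac{1}{148 - 286} \right)}} = \frac{85 + 148 \left(-3\right)}{9 - 2 \left(\frac{1}{148 - 286}\right)^{2} + \frac{546}{148 - 286}} = \frac{85 - 444}{9 - 2 \left(\frac{1}{-138}\right)^{2} + \frac{546}{-138}} = - \frac{359}{9 - 2 \left(- \frac{1}{138}\right)^{2} + 546 \left(- \frac{1}{138}\right)} = - \frac{359}{9 - \frac{1}{9522} - \frac{91}{23}} = - \frac{359}{\frac{48023}{9522}} = \left(-359\right) \frac{9522}{48023} = - \frac{3418398}{48023}$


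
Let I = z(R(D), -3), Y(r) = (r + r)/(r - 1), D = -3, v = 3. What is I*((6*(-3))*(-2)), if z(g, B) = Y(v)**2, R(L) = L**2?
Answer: 324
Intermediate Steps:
Y(r) = 2*r/(-1 + r) (Y(r) = (2*r)/(-1 + r) = 2*r/(-1 + r))
z(g, B) = 9 (z(g, B) = (2*3/(-1 + 3))**2 = (2*3/2)**2 = (2*3*(1/2))**2 = 3**2 = 9)
I = 9
I*((6*(-3))*(-2)) = 9*((6*(-3))*(-2)) = 9*(-18*(-2)) = 9*36 = 324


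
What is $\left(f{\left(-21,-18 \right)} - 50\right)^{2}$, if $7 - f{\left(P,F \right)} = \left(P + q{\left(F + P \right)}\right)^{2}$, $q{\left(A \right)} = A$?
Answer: $13271449$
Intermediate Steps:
$f{\left(P,F \right)} = 7 - \left(F + 2 P\right)^{2}$ ($f{\left(P,F \right)} = 7 - \left(P + \left(F + P\right)\right)^{2} = 7 - \left(F + 2 P\right)^{2}$)
$\left(f{\left(-21,-18 \right)} - 50\right)^{2} = \left(\left(7 - \left(-18 + 2 \left(-21\right)\right)^{2}\right) - 50\right)^{2} = \left(\left(7 - \left(-18 - 42\right)^{2}\right) - 50\right)^{2} = \left(\left(7 - \left(-60\right)^{2}\right) - 50\right)^{2} = \left(\left(7 - 3600\right) - 50\right)^{2} = \left(-3593 - 50\right)^{2} = \left(-3643\right)^{2} = 13271449$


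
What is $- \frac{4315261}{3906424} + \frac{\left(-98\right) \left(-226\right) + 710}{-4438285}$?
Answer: $- \frac{19241651207177}{17337823042840} \approx -1.1098$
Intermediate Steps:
$- \frac{4315261}{3906424} + \frac{\left(-98\right) \left(-226\right) + 710}{-4438285} = \left(-4315261\right) \frac{1}{3906424} + \left(22148 + 710\right) \left(- \frac{1}{4438285}\right) = - \frac{4315261}{3906424} + 22858 \left(- \frac{1}{4438285}\right) = - \frac{4315261}{3906424} - \frac{22858}{4438285} = - \frac{19241651207177}{17337823042840}$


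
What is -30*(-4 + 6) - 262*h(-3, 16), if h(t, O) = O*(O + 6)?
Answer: -92284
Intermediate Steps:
h(t, O) = O*(6 + O)
-30*(-4 + 6) - 262*h(-3, 16) = -30*(-4 + 6) - 4192*(6 + 16) = -30*2 - 4192*22 = -60 - 262*352 = -60 - 92224 = -92284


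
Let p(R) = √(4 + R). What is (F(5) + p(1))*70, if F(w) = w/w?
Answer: 70 + 70*√5 ≈ 226.52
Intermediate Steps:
F(w) = 1
(F(5) + p(1))*70 = (1 + √(4 + 1))*70 = (1 + √5)*70 = 70 + 70*√5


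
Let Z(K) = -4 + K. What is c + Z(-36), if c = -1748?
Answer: -1788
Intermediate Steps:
c + Z(-36) = -1748 + (-4 - 36) = -1748 - 40 = -1788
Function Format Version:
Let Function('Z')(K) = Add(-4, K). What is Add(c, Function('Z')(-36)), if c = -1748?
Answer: -1788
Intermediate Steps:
Add(c, Function('Z')(-36)) = Add(-1748, Add(-4, -36)) = Add(-1748, -40) = -1788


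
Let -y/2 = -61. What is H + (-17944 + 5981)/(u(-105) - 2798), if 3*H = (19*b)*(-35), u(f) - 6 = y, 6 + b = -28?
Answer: 6711621/890 ≈ 7541.1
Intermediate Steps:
y = 122 (y = -2*(-61) = 122)
b = -34 (b = -6 - 28 = -34)
u(f) = 128 (u(f) = 6 + 122 = 128)
H = 22610/3 (H = ((19*(-34))*(-35))/3 = (-646*(-35))/3 = (⅓)*22610 = 22610/3 ≈ 7536.7)
H + (-17944 + 5981)/(u(-105) - 2798) = 22610/3 + (-17944 + 5981)/(128 - 2798) = 22610/3 - 11963/(-2670) = 22610/3 - 11963*(-1/2670) = 22610/3 + 11963/2670 = 6711621/890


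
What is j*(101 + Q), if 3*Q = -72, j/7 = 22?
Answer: 11858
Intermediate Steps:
j = 154 (j = 7*22 = 154)
Q = -24 (Q = (1/3)*(-72) = -24)
j*(101 + Q) = 154*(101 - 24) = 154*77 = 11858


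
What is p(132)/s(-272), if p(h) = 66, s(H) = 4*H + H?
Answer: -33/680 ≈ -0.048529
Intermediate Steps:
s(H) = 5*H
p(132)/s(-272) = 66/((5*(-272))) = 66/(-1360) = 66*(-1/1360) = -33/680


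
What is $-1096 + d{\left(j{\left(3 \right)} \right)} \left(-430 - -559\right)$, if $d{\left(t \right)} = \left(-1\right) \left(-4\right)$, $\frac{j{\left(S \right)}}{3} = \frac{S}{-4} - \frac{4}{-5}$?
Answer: $-580$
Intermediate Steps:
$j{\left(S \right)} = \frac{12}{5} - \frac{3 S}{4}$ ($j{\left(S \right)} = 3 \left(\frac{S}{-4} - \frac{4}{-5}\right) = 3 \left(S \left(- \frac{1}{4}\right) - - \frac{4}{5}\right) = 3 \left(- \frac{S}{4} + \frac{4}{5}\right) = 3 \left(\frac{4}{5} - \frac{S}{4}\right) = \frac{12}{5} - \frac{3 S}{4}$)
$d{\left(t \right)} = 4$
$-1096 + d{\left(j{\left(3 \right)} \right)} \left(-430 - -559\right) = -1096 + 4 \left(-430 - -559\right) = -1096 + 4 \left(-430 + 559\right) = -1096 + 4 \cdot 129 = -1096 + 516 = -580$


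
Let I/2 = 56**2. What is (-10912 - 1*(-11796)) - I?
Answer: -5388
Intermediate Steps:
I = 6272 (I = 2*56**2 = 2*3136 = 6272)
(-10912 - 1*(-11796)) - I = (-10912 - 1*(-11796)) - 1*6272 = (-10912 + 11796) - 6272 = 884 - 6272 = -5388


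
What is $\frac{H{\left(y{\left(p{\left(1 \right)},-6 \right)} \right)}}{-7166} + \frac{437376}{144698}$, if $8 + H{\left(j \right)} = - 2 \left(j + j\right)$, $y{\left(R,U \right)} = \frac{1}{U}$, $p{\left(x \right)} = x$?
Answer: $\frac{2351473151}{777679401} \approx 3.0237$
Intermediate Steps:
$H{\left(j \right)} = -8 - 4 j$ ($H{\left(j \right)} = -8 - 2 \left(j + j\right) = -8 - 2 \cdot 2 j = -8 - 4 j$)
$\frac{H{\left(y{\left(p{\left(1 \right)},-6 \right)} \right)}}{-7166} + \frac{437376}{144698} = \frac{-8 - \frac{4}{-6}}{-7166} + \frac{437376}{144698} = \left(-8 - - \frac{2}{3}\right) \left(- \frac{1}{7166}\right) + 437376 \cdot \frac{1}{144698} = \left(-8 + \frac{2}{3}\right) \left(- \frac{1}{7166}\right) + \frac{218688}{72349} = \left(- \frac{22}{3}\right) \left(- \frac{1}{7166}\right) + \frac{218688}{72349} = \frac{11}{10749} + \frac{218688}{72349} = \frac{2351473151}{777679401}$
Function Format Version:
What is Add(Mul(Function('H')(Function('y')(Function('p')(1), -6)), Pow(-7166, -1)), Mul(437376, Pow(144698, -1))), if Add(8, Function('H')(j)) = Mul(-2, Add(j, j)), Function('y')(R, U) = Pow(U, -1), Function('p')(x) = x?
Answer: Rational(2351473151, 777679401) ≈ 3.0237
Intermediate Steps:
Function('H')(j) = Add(-8, Mul(-4, j)) (Function('H')(j) = Add(-8, Mul(-2, Add(j, j))) = Add(-8, Mul(-2, Mul(2, j))) = Add(-8, Mul(-4, j)))
Add(Mul(Function('H')(Function('y')(Function('p')(1), -6)), Pow(-7166, -1)), Mul(437376, Pow(144698, -1))) = Add(Mul(Add(-8, Mul(-4, Pow(-6, -1))), Pow(-7166, -1)), Mul(437376, Pow(144698, -1))) = Add(Mul(Add(-8, Mul(-4, Rational(-1, 6))), Rational(-1, 7166)), Mul(437376, Rational(1, 144698))) = Add(Mul(Add(-8, Rational(2, 3)), Rational(-1, 7166)), Rational(218688, 72349)) = Add(Mul(Rational(-22, 3), Rational(-1, 7166)), Rational(218688, 72349)) = Add(Rational(11, 10749), Rational(218688, 72349)) = Rational(2351473151, 777679401)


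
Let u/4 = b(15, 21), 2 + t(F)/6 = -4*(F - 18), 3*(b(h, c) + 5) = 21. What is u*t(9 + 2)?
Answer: 1248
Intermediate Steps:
b(h, c) = 2 (b(h, c) = -5 + (⅓)*21 = -5 + 7 = 2)
t(F) = 420 - 24*F (t(F) = -12 + 6*(-4*(F - 18)) = -12 + 6*(-4*(-18 + F)) = -12 + 6*(72 - 4*F) = -12 + (432 - 24*F) = 420 - 24*F)
u = 8 (u = 4*2 = 8)
u*t(9 + 2) = 8*(420 - 24*(9 + 2)) = 8*(420 - 24*11) = 8*(420 - 264) = 8*156 = 1248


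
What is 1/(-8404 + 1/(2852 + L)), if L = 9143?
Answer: -11995/100805979 ≈ -0.00011899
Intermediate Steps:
1/(-8404 + 1/(2852 + L)) = 1/(-8404 + 1/(2852 + 9143)) = 1/(-8404 + 1/11995) = 1/(-100805979/11995) = -11995/100805979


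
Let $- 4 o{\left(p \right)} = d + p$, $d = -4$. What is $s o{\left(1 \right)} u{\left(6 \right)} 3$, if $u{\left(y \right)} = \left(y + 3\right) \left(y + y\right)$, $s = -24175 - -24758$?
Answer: $141669$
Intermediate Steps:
$s = 583$ ($s = -24175 + 24758 = 583$)
$o{\left(p \right)} = 1 - \frac{p}{4}$ ($o{\left(p \right)} = - \frac{-4 + p}{4} = 1 - \frac{p}{4}$)
$u{\left(y \right)} = 2 y \left(3 + y\right)$ ($u{\left(y \right)} = \left(3 + y\right) 2 y = 2 y \left(3 + y\right)$)
$s o{\left(1 \right)} u{\left(6 \right)} 3 = 583 \left(1 - \frac{1}{4}\right) 2 \cdot 6 \left(3 + 6\right) 3 = 583 \left(1 - \frac{1}{4}\right) 2 \cdot 6 \cdot 9 \cdot 3 = 583 \cdot \frac{3}{4} \cdot 108 \cdot 3 = 583 \cdot 81 \cdot 3 = 583 \cdot 243 = 141669$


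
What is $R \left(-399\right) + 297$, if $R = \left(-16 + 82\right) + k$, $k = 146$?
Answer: $-84291$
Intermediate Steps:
$R = 212$ ($R = \left(-16 + 82\right) + 146 = 66 + 146 = 212$)
$R \left(-399\right) + 297 = 212 \left(-399\right) + 297 = -84588 + 297 = -84291$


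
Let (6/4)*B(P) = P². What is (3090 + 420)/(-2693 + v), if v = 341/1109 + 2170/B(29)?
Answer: -3273668190/2507781041 ≈ -1.3054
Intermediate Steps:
B(P) = 2*P²/3
v = 3896576/932669 (v = 341/1109 + 2170/(((⅔)*29²)) = 341*(1/1109) + 2170/(((⅔)*841)) = 341/1109 + 2170/(1682/3) = 341/1109 + 2170*(3/1682) = 341/1109 + 3255/841 = 3896576/932669 ≈ 4.1779)
(3090 + 420)/(-2693 + v) = (3090 + 420)/(-2693 + 3896576/932669) = 3510/(-2507781041/932669) = 3510*(-932669/2507781041) = -3273668190/2507781041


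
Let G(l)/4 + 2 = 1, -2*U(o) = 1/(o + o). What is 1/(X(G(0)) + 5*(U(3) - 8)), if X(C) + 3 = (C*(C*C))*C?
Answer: 12/2551 ≈ 0.0047040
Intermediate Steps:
U(o) = -1/(4*o) (U(o) = -1/(2*(o + o)) = -1/(2*o)/2 = -1/(4*o))
G(l) = -4 (G(l) = -8 + 4*1 = -8 + 4 = -4)
X(C) = -3 + C**4 (X(C) = -3 + (C*(C*C))*C = -3 + (C*C**2)*C = -3 + C**3*C = -3 + C**4)
1/(X(G(0)) + 5*(U(3) - 8)) = 1/((-3 + (-4)**4) + 5*(-1/4/3 - 8)) = 1/((-3 + 256) + 5*(-1/4*1/3 - 8)) = 1/(253 + 5*(-1/12 - 8)) = 1/(253 + 5*(-97/12)) = 1/(253 - 485/12) = 1/(2551/12) = 12/2551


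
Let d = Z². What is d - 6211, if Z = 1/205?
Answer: -261017274/42025 ≈ -6211.0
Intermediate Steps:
Z = 1/205 ≈ 0.0048781
d = 1/42025 (d = (1/205)² = 1/42025 ≈ 2.3795e-5)
d - 6211 = 1/42025 - 6211 = -261017274/42025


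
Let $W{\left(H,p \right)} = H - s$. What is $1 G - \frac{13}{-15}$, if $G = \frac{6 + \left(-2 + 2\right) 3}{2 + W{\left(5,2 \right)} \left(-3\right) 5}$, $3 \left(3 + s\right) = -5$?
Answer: $\frac{1769}{2145} \approx 0.82471$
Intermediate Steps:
$s = - \frac{14}{3}$ ($s = -3 + \frac{1}{3} \left(-5\right) = -3 - \frac{5}{3} = - \frac{14}{3} \approx -4.6667$)
$W{\left(H,p \right)} = \frac{14}{3} + H$ ($W{\left(H,p \right)} = H - - \frac{14}{3} = H + \frac{14}{3} = \frac{14}{3} + H$)
$G = - \frac{6}{143}$ ($G = \frac{6 + \left(-2 + 2\right) 3}{2 + \left(\frac{14}{3} + 5\right) \left(-3\right) 5} = \frac{6 + 0 \cdot 3}{2 + \frac{29}{3} \left(-3\right) 5} = \frac{6 + 0}{2 - 145} = \frac{6}{2 - 145} = \frac{6}{-143} = 6 \left(- \frac{1}{143}\right) = - \frac{6}{143} \approx -0.041958$)
$1 G - \frac{13}{-15} = 1 \left(- \frac{6}{143}\right) - \frac{13}{-15} = - \frac{6}{143} - - \frac{13}{15} = - \frac{6}{143} + \frac{13}{15} = \frac{1769}{2145}$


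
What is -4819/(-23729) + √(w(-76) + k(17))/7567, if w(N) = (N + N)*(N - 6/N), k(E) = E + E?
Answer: 79/389 + 3*√1286/7567 ≈ 0.21730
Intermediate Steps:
k(E) = 2*E
w(N) = 2*N*(N - 6/N) (w(N) = (2*N)*(N - 6/N) = 2*N*(N - 6/N))
-4819/(-23729) + √(w(-76) + k(17))/7567 = -4819/(-23729) + √((-12 + 2*(-76)²) + 2*17)/7567 = -4819*(-1/23729) + √((-12 + 2*5776) + 34)*(1/7567) = 79/389 + √((-12 + 11552) + 34)*(1/7567) = 79/389 + √(11540 + 34)*(1/7567) = 79/389 + √11574*(1/7567) = 79/389 + (3*√1286)*(1/7567) = 79/389 + 3*√1286/7567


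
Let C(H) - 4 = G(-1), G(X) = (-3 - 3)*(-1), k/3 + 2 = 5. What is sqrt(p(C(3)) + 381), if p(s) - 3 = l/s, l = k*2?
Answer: sqrt(9645)/5 ≈ 19.642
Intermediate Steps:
k = 9 (k = -6 + 3*5 = -6 + 15 = 9)
G(X) = 6 (G(X) = -6*(-1) = 6)
l = 18 (l = 9*2 = 18)
C(H) = 10 (C(H) = 4 + 6 = 10)
p(s) = 3 + 18/s
sqrt(p(C(3)) + 381) = sqrt((3 + 18/10) + 381) = sqrt((3 + 18*(1/10)) + 381) = sqrt((3 + 9/5) + 381) = sqrt(24/5 + 381) = sqrt(1929/5) = sqrt(9645)/5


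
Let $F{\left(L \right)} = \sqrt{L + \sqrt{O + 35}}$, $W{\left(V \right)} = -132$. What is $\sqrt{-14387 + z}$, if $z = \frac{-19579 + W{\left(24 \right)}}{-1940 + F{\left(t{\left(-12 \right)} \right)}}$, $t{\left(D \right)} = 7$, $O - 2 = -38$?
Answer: $\sqrt{\frac{27891069 - 14387 \sqrt{7 + i}}{-1940 + \sqrt{7 + i}}} \approx 4.0 \cdot 10^{-6} + 119.9 i$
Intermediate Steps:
$O = -36$ ($O = 2 - 38 = -36$)
$F{\left(L \right)} = \sqrt{i + L}$ ($F{\left(L \right)} = \sqrt{L + \sqrt{-36 + 35}} = \sqrt{L + \sqrt{-1}} = \sqrt{L + i} = \sqrt{i + L}$)
$z = - \frac{19711}{-1940 + \sqrt{7 + i}}$ ($z = \frac{-19579 - 132}{-1940 + \sqrt{i + 7}} = - \frac{19711}{-1940 + \sqrt{7 + i}} \approx 10.174 + 0.00098995 i$)
$\sqrt{-14387 + z} = \sqrt{-14387 + \frac{19711}{1940 - \sqrt{7 + i}}}$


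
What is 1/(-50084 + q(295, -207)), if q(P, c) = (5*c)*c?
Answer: 1/164161 ≈ 6.0916e-6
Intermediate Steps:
q(P, c) = 5*c**2
1/(-50084 + q(295, -207)) = 1/(-50084 + 5*(-207)**2) = 1/(-50084 + 5*42849) = 1/(-50084 + 214245) = 1/164161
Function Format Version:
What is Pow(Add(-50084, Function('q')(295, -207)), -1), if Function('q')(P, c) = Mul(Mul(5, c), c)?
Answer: Rational(1, 164161) ≈ 6.0916e-6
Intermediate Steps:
Function('q')(P, c) = Mul(5, Pow(c, 2))
Pow(Add(-50084, Function('q')(295, -207)), -1) = Pow(Add(-50084, Mul(5, Pow(-207, 2))), -1) = Pow(Add(-50084, Mul(5, 42849)), -1) = Pow(Add(-50084, 214245), -1) = Pow(164161, -1) = Rational(1, 164161)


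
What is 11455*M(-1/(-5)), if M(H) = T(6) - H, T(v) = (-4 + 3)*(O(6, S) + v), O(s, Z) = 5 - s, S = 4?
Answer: -59566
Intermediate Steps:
T(v) = 1 - v (T(v) = (-4 + 3)*((5 - 1*6) + v) = -((5 - 6) + v) = -(-1 + v) = 1 - v)
M(H) = -5 - H (M(H) = (1 - 1*6) - H = (1 - 6) - H = -5 - H)
11455*M(-1/(-5)) = 11455*(-5 - (-1)/(-5)) = 11455*(-5 - (-1)*(-1)/5) = 11455*(-5 - 1*1/5) = 11455*(-5 - 1/5) = 11455*(-26/5) = -59566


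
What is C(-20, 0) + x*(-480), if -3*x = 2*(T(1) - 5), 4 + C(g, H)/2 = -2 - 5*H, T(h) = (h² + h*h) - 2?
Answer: -1612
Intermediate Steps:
T(h) = -2 + 2*h² (T(h) = (h² + h²) - 2 = 2*h² - 2 = -2 + 2*h²)
C(g, H) = -12 - 10*H (C(g, H) = -8 + 2*(-2 - 5*H) = -8 + (-4 - 10*H) = -12 - 10*H)
x = 10/3 (x = -2*((-2 + 2*1²) - 5)/3 = -2*((-2 + 2*1) - 5)/3 = -2*((-2 + 2) - 5)/3 = -2*(0 - 5)/3 = -2*(-5)/3 = -⅓*(-10) = 10/3 ≈ 3.3333)
C(-20, 0) + x*(-480) = (-12 - 10*0) + (10/3)*(-480) = (-12 + 0) - 1600 = -12 - 1600 = -1612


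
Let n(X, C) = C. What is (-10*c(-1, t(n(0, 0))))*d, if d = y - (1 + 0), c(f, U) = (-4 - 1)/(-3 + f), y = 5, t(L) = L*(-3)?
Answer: -50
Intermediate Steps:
t(L) = -3*L
c(f, U) = -5/(-3 + f)
d = 4 (d = 5 - (1 + 0) = 5 - 1 = 4)
(-10*c(-1, t(n(0, 0))))*d = -(-50)/(-3 - 1)*4 = -(-50)/(-4)*4 = -(-50)*(-1)/4*4 = -10*5/4*4 = -25/2*4 = -50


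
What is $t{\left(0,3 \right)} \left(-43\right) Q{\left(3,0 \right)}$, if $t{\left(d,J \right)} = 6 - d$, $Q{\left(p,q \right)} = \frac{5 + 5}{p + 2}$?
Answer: $-516$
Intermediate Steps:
$Q{\left(p,q \right)} = \frac{10}{2 + p}$
$t{\left(0,3 \right)} \left(-43\right) Q{\left(3,0 \right)} = \left(6 - 0\right) \left(-43\right) \frac{10}{2 + 3} = \left(6 + 0\right) \left(-43\right) \frac{10}{5} = 6 \left(-43\right) 10 \cdot \frac{1}{5} = \left(-258\right) 2 = -516$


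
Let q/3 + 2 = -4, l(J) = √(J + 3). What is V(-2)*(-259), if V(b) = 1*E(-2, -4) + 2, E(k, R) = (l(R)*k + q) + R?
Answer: 5180 + 518*I ≈ 5180.0 + 518.0*I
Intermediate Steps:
l(J) = √(3 + J)
q = -18 (q = -6 + 3*(-4) = -6 - 12 = -18)
E(k, R) = -18 + R + k*√(3 + R) (E(k, R) = (√(3 + R)*k - 18) + R = (k*√(3 + R) - 18) + R = (-18 + k*√(3 + R)) + R = -18 + R + k*√(3 + R))
V(b) = -20 - 2*I (V(b) = 1*(-18 - 4 - 2*√(3 - 4)) + 2 = 1*(-18 - 4 - 2*I) + 2 = 1*(-22 - 2*I) + 2 = (-22 - 2*I) + 2 = -20 - 2*I)
V(-2)*(-259) = (-20 - 2*I)*(-259) = 5180 + 518*I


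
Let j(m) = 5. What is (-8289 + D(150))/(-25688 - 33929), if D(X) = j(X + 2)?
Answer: 8284/59617 ≈ 0.13895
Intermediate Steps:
D(X) = 5
(-8289 + D(150))/(-25688 - 33929) = (-8289 + 5)/(-25688 - 33929) = -8284/(-59617) = -8284*(-1/59617) = 8284/59617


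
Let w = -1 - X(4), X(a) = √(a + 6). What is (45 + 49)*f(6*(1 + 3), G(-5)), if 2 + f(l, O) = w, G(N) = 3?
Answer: -282 - 94*√10 ≈ -579.25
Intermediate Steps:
X(a) = √(6 + a)
w = -1 - √10 (w = -1 - √(6 + 4) = -1 - √10 ≈ -4.1623)
f(l, O) = -3 - √10 (f(l, O) = -2 + (-1 - √10) = -3 - √10)
(45 + 49)*f(6*(1 + 3), G(-5)) = (45 + 49)*(-3 - √10) = 94*(-3 - √10) = -282 - 94*√10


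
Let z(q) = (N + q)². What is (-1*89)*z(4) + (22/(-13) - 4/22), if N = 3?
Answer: -623891/143 ≈ -4362.9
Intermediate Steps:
z(q) = (3 + q)²
(-1*89)*z(4) + (22/(-13) - 4/22) = (-1*89)*(3 + 4)² + (22/(-13) - 4/22) = -89*7² + (22*(-1/13) - 4*1/22) = -89*49 + (-22/13 - 2/11) = -4361 - 268/143 = -623891/143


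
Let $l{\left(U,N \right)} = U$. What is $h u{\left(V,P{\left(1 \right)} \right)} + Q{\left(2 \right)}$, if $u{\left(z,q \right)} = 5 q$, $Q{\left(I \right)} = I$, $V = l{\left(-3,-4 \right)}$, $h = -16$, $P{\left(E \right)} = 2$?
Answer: $-158$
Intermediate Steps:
$V = -3$
$h u{\left(V,P{\left(1 \right)} \right)} + Q{\left(2 \right)} = - 16 \cdot 5 \cdot 2 + 2 = \left(-16\right) 10 + 2 = -160 + 2 = -158$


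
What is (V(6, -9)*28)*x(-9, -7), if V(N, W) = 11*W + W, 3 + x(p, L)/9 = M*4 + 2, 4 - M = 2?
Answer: -190512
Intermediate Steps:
M = 2 (M = 4 - 1*2 = 4 - 2 = 2)
x(p, L) = 63 (x(p, L) = -27 + 9*(2*4 + 2) = -27 + 9*(8 + 2) = -27 + 9*10 = -27 + 90 = 63)
V(N, W) = 12*W
(V(6, -9)*28)*x(-9, -7) = ((12*(-9))*28)*63 = -108*28*63 = -3024*63 = -190512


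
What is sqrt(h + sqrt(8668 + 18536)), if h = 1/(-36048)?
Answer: sqrt(-2253 + 162432288*sqrt(6801))/9012 ≈ 12.843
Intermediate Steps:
h = -1/36048 ≈ -2.7741e-5
sqrt(h + sqrt(8668 + 18536)) = sqrt(-1/36048 + sqrt(8668 + 18536)) = sqrt(-1/36048 + sqrt(27204)) = sqrt(-1/36048 + 2*sqrt(6801))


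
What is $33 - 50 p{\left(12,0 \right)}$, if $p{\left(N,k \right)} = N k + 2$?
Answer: $-67$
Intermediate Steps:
$p{\left(N,k \right)} = 2 + N k$
$33 - 50 p{\left(12,0 \right)} = 33 - 50 \left(2 + 12 \cdot 0\right) = 33 - 50 \left(2 + 0\right) = 33 - 100 = -67$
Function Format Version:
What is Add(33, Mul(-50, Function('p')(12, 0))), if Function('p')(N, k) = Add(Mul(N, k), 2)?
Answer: -67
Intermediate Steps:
Function('p')(N, k) = Add(2, Mul(N, k))
Add(33, Mul(-50, Function('p')(12, 0))) = Add(33, Mul(-50, Add(2, Mul(12, 0)))) = Add(33, Mul(-50, Add(2, 0))) = Add(33, Mul(-50, 2)) = Add(33, -100) = -67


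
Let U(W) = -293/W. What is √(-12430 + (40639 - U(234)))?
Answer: √171631174/78 ≈ 167.96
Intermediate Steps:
√(-12430 + (40639 - U(234))) = √(-12430 + (40639 - (-293)/234)) = √(-12430 + (40639 - 1*(-293/234))) = √(-12430 + (40639 + 293/234)) = √(-12430 + 9509819/234) = √(6601199/234) = √171631174/78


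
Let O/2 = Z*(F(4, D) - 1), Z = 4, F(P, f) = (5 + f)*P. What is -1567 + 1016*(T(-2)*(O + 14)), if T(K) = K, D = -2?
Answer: -208831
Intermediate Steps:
F(P, f) = P*(5 + f)
O = 88 (O = 2*(4*(4*(5 - 2) - 1)) = 2*(4*(4*3 - 1)) = 2*(4*(12 - 1)) = 2*(4*11) = 2*44 = 88)
-1567 + 1016*(T(-2)*(O + 14)) = -1567 + 1016*(-2*(88 + 14)) = -1567 + 1016*(-2*102) = -1567 + 1016*(-204) = -1567 - 207264 = -208831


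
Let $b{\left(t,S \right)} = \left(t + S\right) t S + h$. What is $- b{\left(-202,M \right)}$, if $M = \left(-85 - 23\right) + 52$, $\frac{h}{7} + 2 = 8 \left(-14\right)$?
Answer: $2919294$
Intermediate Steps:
$h = -798$ ($h = -14 + 7 \cdot 8 \left(-14\right) = -14 + 7 \left(-112\right) = -14 - 784 = -798$)
$M = -56$ ($M = -108 + 52 = -56$)
$b{\left(t,S \right)} = -798 + S t \left(S + t\right)$ ($b{\left(t,S \right)} = \left(t + S\right) t S - 798 = \left(S + t\right) t S - 798 = t \left(S + t\right) S - 798 = S t \left(S + t\right) - 798 = -798 + S t \left(S + t\right)$)
$- b{\left(-202,M \right)} = - (-798 - 56 \left(-202\right)^{2} - 202 \left(-56\right)^{2}) = - (-798 - 2285024 - 633472) = \left(-1\right) \left(-2919294\right) = 2919294$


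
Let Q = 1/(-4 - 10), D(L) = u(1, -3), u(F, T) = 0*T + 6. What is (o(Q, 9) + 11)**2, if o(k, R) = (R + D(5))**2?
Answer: 55696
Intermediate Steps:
u(F, T) = 6 (u(F, T) = 0 + 6 = 6)
D(L) = 6
Q = -1/14 (Q = 1/(-14) = -1/14 ≈ -0.071429)
o(k, R) = (6 + R)**2 (o(k, R) = (R + 6)**2 = (6 + R)**2)
(o(Q, 9) + 11)**2 = ((6 + 9)**2 + 11)**2 = (15**2 + 11)**2 = (225 + 11)**2 = 236**2 = 55696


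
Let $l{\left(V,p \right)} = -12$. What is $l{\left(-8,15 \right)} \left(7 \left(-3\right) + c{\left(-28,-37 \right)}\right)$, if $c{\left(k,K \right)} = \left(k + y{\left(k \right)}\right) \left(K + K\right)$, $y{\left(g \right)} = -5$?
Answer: $-29052$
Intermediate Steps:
$c{\left(k,K \right)} = 2 K \left(-5 + k\right)$ ($c{\left(k,K \right)} = \left(k - 5\right) \left(K + K\right) = \left(-5 + k\right) 2 K = 2 K \left(-5 + k\right)$)
$l{\left(-8,15 \right)} \left(7 \left(-3\right) + c{\left(-28,-37 \right)}\right) = - 12 \left(7 \left(-3\right) + 2 \left(-37\right) \left(-5 - 28\right)\right) = - 12 \left(-21 + 2 \left(-37\right) \left(-33\right)\right) = - 12 \left(-21 + 2442\right) = \left(-12\right) 2421 = -29052$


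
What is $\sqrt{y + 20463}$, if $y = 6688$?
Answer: $\sqrt{27151} \approx 164.78$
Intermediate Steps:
$\sqrt{y + 20463} = \sqrt{6688 + 20463} = \sqrt{27151}$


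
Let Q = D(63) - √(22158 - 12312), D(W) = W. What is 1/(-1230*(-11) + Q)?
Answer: 4531/61586601 + √1094/61586601 ≈ 7.4108e-5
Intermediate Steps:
Q = 63 - 3*√1094 (Q = 63 - √(22158 - 12312) = 63 - √9846 = 63 - 3*√1094 ≈ -36.227)
1/(-1230*(-11) + Q) = 1/(-1230*(-11) + (63 - 3*√1094)) = 1/(13530 + (63 - 3*√1094)) = 1/(13593 - 3*√1094)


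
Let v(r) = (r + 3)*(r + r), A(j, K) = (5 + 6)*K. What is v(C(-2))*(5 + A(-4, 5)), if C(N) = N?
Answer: -240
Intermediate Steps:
A(j, K) = 11*K
v(r) = 2*r*(3 + r) (v(r) = (3 + r)*(2*r) = 2*r*(3 + r))
v(C(-2))*(5 + A(-4, 5)) = (2*(-2)*(3 - 2))*(5 + 11*5) = (2*(-2)*1)*(5 + 55) = -4*60 = -240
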